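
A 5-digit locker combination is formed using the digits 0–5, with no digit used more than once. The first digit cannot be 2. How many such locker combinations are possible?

600

The first digit has 6−1 = 5 choices (anything except 2).
The remaining 4 digits are filled from the other 5 symbols without repetition: 5 × 4 × 3 × 2 = 120.
Total: 5 × 120 = 600.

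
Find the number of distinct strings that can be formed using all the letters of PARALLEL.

3360

PARALLEL has 8 letters with A appearing twice and L appearing 3 times.
So there are 8! / (3!·2!) = 3360 distinguishable arrangements.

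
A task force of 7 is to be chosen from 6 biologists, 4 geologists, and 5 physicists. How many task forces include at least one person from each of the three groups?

5949

Unrestricted: C(15,7) = 6435 ways to pick any 7 of the 15.
Subtract selections that omit an entire group: no biologists → C(9,7) = 36; no geologists → C(11,7) = 330; no physicists → C(10,7) = 120.
Add back selections omitting two groups (i.e. drawn from a single group): C(6,7) + C(4,7) + C(5,7) = 0.
By inclusion–exclusion: 6435 − 486 + 0 = 5949.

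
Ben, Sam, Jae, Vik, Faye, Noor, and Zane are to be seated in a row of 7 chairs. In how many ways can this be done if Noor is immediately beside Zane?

1440

Place the 5 others and the Noor-Zane pair as 6 objects in a line; the pair has 2 internal arrangements.
So the count is 2·(6)! = 1440.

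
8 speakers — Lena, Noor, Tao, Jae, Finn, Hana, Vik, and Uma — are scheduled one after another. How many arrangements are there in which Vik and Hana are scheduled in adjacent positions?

Glue Vik and Hana into one block (2 internal orders), leaving 7 units to arrange in a row.
So the count is 2·(7)! = 10080.

10080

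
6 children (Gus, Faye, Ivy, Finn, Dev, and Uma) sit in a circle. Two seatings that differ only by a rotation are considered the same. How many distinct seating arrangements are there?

Around a circle, 6 distinct people have 6!/6 = (5)! = 120 rotationally distinct seatings.

120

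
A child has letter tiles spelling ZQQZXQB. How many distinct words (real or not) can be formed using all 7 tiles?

Letter multiplicities in ZQQZXQB: B×1, Q×3, X×1, Z×2.
So there are 7! / (3!·2!) = 420 distinguishable arrangements.

420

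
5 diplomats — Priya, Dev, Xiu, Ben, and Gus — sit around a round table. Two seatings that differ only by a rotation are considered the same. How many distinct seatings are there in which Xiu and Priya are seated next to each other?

12

Glue Xiu and Priya into a block (2 internal orders). Seating 4 units around a circle gives (3)! arrangements.
So 2 × (3)! = 2 × 6 = 12.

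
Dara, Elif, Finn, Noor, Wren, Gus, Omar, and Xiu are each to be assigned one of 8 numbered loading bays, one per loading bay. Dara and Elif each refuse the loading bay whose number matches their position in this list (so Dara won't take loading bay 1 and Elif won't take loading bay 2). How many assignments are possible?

30960

Let Aᵢ (for i ∈ {1, 2}) be the placements that put person i in their forbidden loading bay. Any j of these fix j positions, leaving (8−j)! ways to fill the rest, and there are C(2,j) ways to pick which j.
By inclusion–exclusion, the number of valid placements is Σ_{j=0}^{2} (−1)^j C(2,j)·(8−j)!.
Computing: 40320 − 10080 + 720 = 30960.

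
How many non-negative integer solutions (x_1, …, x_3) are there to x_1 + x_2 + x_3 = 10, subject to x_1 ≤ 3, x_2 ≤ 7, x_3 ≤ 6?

22

Ignoring the caps, the number of non-negative solutions to x_1+…+x_3 = 10 is C(12,2) = 66.
Subtract solutions that violate a single cap (substitute x_i' = x_i − (cap_i+1)): x_1 ≥ 4 gives C(8,2) = 28; x_2 ≥ 8 gives C(4,2) = 6; x_3 ≥ 7 gives C(5,2) = 10. Together 44.
No two caps can be exceeded simultaneously, so the pair terms are all 0.
By inclusion–exclusion the count is 66 − 44 + 0 = 22.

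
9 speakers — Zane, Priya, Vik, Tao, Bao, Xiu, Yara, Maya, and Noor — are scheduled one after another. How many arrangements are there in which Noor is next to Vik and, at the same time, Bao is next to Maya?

Treat {Noor,Vik} as one block (2 orders) and {Bao,Maya} as another (2 orders).
That leaves 7 units to arrange: 2 × 2 × 7! = 4 × 5040 = 20160.

20160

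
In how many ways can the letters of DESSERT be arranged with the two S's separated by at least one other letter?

900

There are 7!/(2!·2!) = 1260 arrangements of DESSERT in total.
Arrangements with the S's together: treat SS as one letter, giving (6)!/(2!) = 360.
Subtracting, 1260 − 360 = 900 arrangements keep the S's apart.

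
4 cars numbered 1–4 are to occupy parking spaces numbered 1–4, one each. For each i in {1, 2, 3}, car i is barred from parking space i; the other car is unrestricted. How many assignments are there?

11

Let Aᵢ (for i ∈ {1, 2, 3}) be the placements that put car i in its forbidden parking space. Any j of these fix j positions, leaving (4−j)! ways to fill the rest, and there are C(3,j) ways to pick which j.
By inclusion–exclusion, the number of valid placements is Σ_{j=0}^{3} (−1)^j C(3,j)·(4−j)!.
Computing: 24 − 18 + 6 − 1 = 11.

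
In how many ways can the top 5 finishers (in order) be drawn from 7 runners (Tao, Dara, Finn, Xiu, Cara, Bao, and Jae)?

2520

This is an ordered selection of 5 from 7: P(7,5).
That gives 7 × 6 × 5 × 4 × 3 = 2520.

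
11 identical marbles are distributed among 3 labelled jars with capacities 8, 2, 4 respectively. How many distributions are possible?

9

Ignoring the caps, the number of non-negative solutions to x_1+…+x_3 = 11 is C(13,2) = 78.
Subtract solutions that violate a single cap (substitute x_i' = x_i − (cap_i+1)): x_1 ≥ 9 gives C(4,2) = 6; x_2 ≥ 3 gives C(10,2) = 45; x_3 ≥ 5 gives C(8,2) = 28. Together 79.
Add back pairs where two caps are both exceeded: 0 + 0 + 10 = 10.
By inclusion–exclusion the count is 78 − 79 + 10 = 9.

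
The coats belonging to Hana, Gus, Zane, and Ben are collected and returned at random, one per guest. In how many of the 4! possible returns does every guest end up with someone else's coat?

9

Let Aᵢ be the assignments in which guest i gets their own coat. We want the size of the complement of A₁∪…∪A_4.
By inclusion–exclusion this is Σ_{j=0}^{4} (−1)^j C(4,j)·(4−j)!.
Computing: 24 − 24 + 12 − 4 + 1 = 9.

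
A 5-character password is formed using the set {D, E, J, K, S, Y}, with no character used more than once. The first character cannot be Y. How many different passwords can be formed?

600

The first character has 6−1 = 5 choices (anything except Y).
The remaining 4 characters are filled from the other 5 symbols without repetition: 5 × 4 × 3 × 2 = 120.
Total: 5 × 120 = 600.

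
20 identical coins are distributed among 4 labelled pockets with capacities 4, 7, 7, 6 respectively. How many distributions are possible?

By stars and bars, unrestricted non-negative solutions to x_1+…+x_4 = 20 number C(20+3,3) = 1771.
Subtract solutions that violate a single cap (substitute x_i' = x_i − (cap_i+1)): x_1 ≥ 5 gives C(18,3) = 816; x_2 ≥ 8 gives C(15,3) = 455; x_3 ≥ 8 gives C(15,3) = 455; x_4 ≥ 7 gives C(16,3) = 560. Together 2286.
Add back pairs where two caps are both exceeded: 120 + 120 + 165 + 35 + 56 + 56 = 552.
Subtract triples: 0 + 1 + 1 + 0 = 2.
By inclusion–exclusion the count is 1771 − 2286 + 552 − 2 = 35.

35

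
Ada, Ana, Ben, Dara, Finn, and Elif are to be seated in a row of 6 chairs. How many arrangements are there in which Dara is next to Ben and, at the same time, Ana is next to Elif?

96

Treat {Dara,Ben} as one block (2 orders) and {Ana,Elif} as another (2 orders).
That leaves 4 units to arrange: 2 × 2 × 4! = 4 × 24 = 96.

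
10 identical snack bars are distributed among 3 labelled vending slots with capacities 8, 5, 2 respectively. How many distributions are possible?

15

Without the upper bounds there are C(12,2) = 66 ways to split 10 among 3 vending slots.
Subtract solutions that violate a single cap (substitute x_i' = x_i − (cap_i+1)): x_1 ≥ 9 gives C(3,2) = 3; x_2 ≥ 6 gives C(6,2) = 15; x_3 ≥ 3 gives C(9,2) = 36. Together 54.
Add back pairs where two caps are both exceeded: 0 + 0 + 3 = 3.
By inclusion–exclusion the count is 66 − 54 + 3 = 15.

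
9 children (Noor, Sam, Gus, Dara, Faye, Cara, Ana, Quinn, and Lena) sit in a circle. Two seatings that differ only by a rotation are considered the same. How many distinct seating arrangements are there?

40320

Around a circle, 9 distinct people have 9!/9 = (8)! = 40320 rotationally distinct seatings.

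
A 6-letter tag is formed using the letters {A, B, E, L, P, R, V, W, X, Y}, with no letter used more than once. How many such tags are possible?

With no repetition, fill the 6 letters in order: 10 choices, then 9, down to 5.
10 × 9 × 8 × 7 × 6 × 5 = 151200.

151200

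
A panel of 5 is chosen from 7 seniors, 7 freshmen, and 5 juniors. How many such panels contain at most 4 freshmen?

11607

Split by how many freshmen are chosen (0 through 4).
Sum: C(7,0)·C(12,5) + C(7,1)·C(12,4) + C(7,2)·C(12,3) + C(7,3)·C(12,2) + C(7,4)·C(12,1) = 792 + 3465 + 4620 + 2310 + 420 = 11607.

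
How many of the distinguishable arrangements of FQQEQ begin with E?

Fix E in the first position and arrange the remaining 4 letters.
Those 4 letters have Q appearing 3 times, giving (4)!/(3!) = 4.

4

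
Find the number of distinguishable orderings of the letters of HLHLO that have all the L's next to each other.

Treat the 2 copies of L as a single block. The multiset to arrange is then {LL, H, H, O}, 4 items in all.
That gives (4)!/(2!) = 12 arrangements.

12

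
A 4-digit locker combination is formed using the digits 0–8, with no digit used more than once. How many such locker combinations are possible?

With no repetition, fill the 4 digits in order: 9 choices, then 8, down to 6.
That product is 9 × 8 × 7 × 6 = 3024.

3024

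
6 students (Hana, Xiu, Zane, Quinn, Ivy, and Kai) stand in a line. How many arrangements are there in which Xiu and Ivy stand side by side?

Treat {Xiu, Ivy} as a single unit. There are 5 units to order, and the pair itself can be ordered 2 ways.
So the count is 2·(5)! = 240.

240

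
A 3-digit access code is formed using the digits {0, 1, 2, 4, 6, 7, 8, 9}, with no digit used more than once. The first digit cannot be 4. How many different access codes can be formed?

The first digit has 8−1 = 7 choices (anything except 4).
The remaining 2 digits are filled from the other 7 symbols without repetition: 7 × 6 = 42.
Total: 7 × 42 = 294.

294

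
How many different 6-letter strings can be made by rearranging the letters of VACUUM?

360

The 6 letters of VACUUM have repeats: U appearing twice.
The number of distinct arrangements is 6!/(2!) = 720/2 = 360.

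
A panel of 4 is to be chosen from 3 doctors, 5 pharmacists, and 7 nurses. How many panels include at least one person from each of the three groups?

Unrestricted: C(15,4) = 1365 ways to pick any 4 of the 15.
Selections missing a whole group: no doctors → C(12,4) = 495; no pharmacists → C(10,4) = 210; no nurses → C(8,4) = 70.
Add back selections omitting two groups (i.e. drawn from a single group): C(3,4) + C(5,4) + C(7,4) = 40.
By inclusion–exclusion: 1365 − 775 + 40 = 630.

630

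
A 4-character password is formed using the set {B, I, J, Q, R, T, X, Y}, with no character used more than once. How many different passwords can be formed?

1680

With no repetition, fill the 4 characters in order: 8 choices, then 7, down to 5.
That product is 8 × 7 × 6 × 5 = 1680.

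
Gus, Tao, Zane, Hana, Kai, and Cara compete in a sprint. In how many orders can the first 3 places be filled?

There are 6 choices for 1st place, 5 for 2nd, and 4 for 3rd.
That gives 6 × 5 × 4 = 120.

120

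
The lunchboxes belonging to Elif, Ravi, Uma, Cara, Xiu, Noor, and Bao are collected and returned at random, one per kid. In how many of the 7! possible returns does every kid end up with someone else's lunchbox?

1854

This is the derangement count D_7: permutations of 7 items with no fixed point.
By inclusion–exclusion this is Σ_{j=0}^{7} (−1)^j C(7,j)·(7−j)!.
Computing: 5040 − 5040 + 2520 − 840 + 210 − 42 + 7 − 1 = 1854.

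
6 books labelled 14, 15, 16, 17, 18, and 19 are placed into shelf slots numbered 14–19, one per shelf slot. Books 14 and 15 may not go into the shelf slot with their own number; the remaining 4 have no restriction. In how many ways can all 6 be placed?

504

Let Aᵢ (for i ∈ {14, 15}) be the placements that put book i in its forbidden shelf slot. Any j of these fix j positions, leaving (6−j)! ways to fill the rest, and there are C(2,j) ways to pick which j.
By inclusion–exclusion, the number of valid placements is Σ_{j=0}^{2} (−1)^j C(2,j)·(6−j)!.
Computing: 720 − 240 + 24 = 504.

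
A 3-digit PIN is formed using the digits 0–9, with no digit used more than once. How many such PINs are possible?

This is a permutation of 3 out of 10: P(10,3) = 10!/7!.
10 × 9 × 8 = 720.

720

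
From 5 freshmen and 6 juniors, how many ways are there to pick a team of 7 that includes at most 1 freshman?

Split by how many freshmen are chosen (0 through 1).
Sum: C(5,0)·C(6,7) + C(5,1)·C(6,6) = 0 + 5 = 5.

5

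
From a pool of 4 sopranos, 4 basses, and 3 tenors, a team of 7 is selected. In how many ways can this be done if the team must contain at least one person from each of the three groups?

320

Unrestricted: C(11,7) = 330 ways to pick any 7 of the 11.
Subtract selections that omit an entire group: no sopranos → C(7,7) = 1; no basses → C(7,7) = 1; no tenors → C(8,7) = 8.
Add back selections omitting two groups (i.e. drawn from a single group): C(4,7) + C(4,7) + C(3,7) = 0.
By inclusion–exclusion: 330 − 10 + 0 = 320.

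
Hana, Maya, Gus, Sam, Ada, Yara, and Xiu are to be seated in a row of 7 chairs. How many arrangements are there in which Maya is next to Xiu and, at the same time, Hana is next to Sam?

480

Treat {Maya,Xiu} as one block (2 orders) and {Hana,Sam} as another (2 orders).
That leaves 5 units to arrange: 2 × 2 × 5! = 4 × 120 = 480.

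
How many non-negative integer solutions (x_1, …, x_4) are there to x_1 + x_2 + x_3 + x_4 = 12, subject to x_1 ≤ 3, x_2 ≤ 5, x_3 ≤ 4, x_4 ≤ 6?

Without the upper bounds there are C(15,3) = 455 ways to split 12 among 4 variables.
Subtract solutions that violate a single cap (substitute x_i' = x_i − (cap_i+1)): x_1 ≥ 4 gives C(11,3) = 165; x_2 ≥ 6 gives C(9,3) = 84; x_3 ≥ 5 gives C(10,3) = 120; x_4 ≥ 7 gives C(8,3) = 56. Together 425.
Add back pairs where two caps are both exceeded: 10 + 20 + 4 + 4 + 0 + 1 = 39.
By inclusion–exclusion the count is 455 − 425 + 39 = 69.

69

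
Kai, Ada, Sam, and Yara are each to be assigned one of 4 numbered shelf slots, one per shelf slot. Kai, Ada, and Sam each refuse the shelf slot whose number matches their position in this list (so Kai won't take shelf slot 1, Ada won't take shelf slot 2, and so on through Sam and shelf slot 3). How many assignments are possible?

11

Let Aᵢ (for i ∈ {1, 2, 3}) be the placements that put person i in their forbidden shelf slot. Any j of these fix j positions, leaving (4−j)! ways to fill the rest, and there are C(3,j) ways to pick which j.
By inclusion–exclusion, the number of valid placements is Σ_{j=0}^{3} (−1)^j C(3,j)·(4−j)!.
Computing: 24 − 18 + 6 − 1 = 11.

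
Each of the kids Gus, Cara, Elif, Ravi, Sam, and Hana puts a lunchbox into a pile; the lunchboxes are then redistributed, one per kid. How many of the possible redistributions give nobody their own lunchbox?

265

This is the derangement count D_6: permutations of 6 items with no fixed point.
By inclusion–exclusion this is Σ_{j=0}^{6} (−1)^j C(6,j)·(6−j)!.
Computing: 720 − 720 + 360 − 120 + 30 − 6 + 1 = 265.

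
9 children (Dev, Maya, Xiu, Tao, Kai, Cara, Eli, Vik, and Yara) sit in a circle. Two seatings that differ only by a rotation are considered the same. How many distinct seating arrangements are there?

40320

Around a circle, 9 distinct people have 9!/9 = (8)! = 40320 rotationally distinct seatings.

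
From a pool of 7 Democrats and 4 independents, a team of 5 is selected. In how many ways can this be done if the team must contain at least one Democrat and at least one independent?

Unrestricted: C(11,5) = 462 ways to pick any 5 of the 11.
Selections missing a whole group: no Democrats → C(4,5) = 0; no independents → C(7,5) = 21.
Both groups omitted at once is impossible, so 462 − 21 = 441.

441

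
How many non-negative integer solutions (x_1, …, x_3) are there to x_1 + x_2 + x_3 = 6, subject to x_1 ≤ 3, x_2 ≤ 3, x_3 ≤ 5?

15

Ignoring the caps, the number of non-negative solutions to x_1+…+x_3 = 6 is C(8,2) = 28.
Subtract solutions that violate a single cap (substitute x_i' = x_i − (cap_i+1)): x_1 ≥ 4 gives C(4,2) = 6; x_2 ≥ 4 gives C(4,2) = 6; x_3 ≥ 6 gives C(2,2) = 1. Together 13.
No two caps can be exceeded simultaneously, so the pair terms are all 0.
By inclusion–exclusion the count is 28 − 13 + 0 = 15.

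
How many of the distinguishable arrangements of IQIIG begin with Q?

4

Fix Q in the first position and arrange the remaining 4 letters.
Those 4 letters have I appearing 3 times, giving (4)!/(3!) = 4.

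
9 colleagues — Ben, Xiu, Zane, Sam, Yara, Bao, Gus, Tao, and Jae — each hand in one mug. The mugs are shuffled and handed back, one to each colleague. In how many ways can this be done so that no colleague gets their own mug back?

133496

This is the derangement count D_9: permutations of 9 items with no fixed point.
By inclusion–exclusion this is Σ_{j=0}^{9} (−1)^j C(9,j)·(9−j)!.
Computing: 362880 − 362880 + 181440 − 60480 + 15120 − 3024 + 504 − 72 + 9 − 1 = 133496.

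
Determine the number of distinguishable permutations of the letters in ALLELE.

60

The 6 letters of ALLELE have repeats: E appearing twice and L appearing 3 times.
The number of distinct arrangements is 6!/(3!·2!) = 720/12 = 60.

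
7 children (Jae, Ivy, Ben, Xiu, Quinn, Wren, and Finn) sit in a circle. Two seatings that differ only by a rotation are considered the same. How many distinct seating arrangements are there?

Around a circle, 7 distinct people have 7!/7 = (6)! = 720 rotationally distinct seatings.

720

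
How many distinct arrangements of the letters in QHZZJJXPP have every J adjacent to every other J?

10080

Treat the 2 copies of J as a single block. The multiset to arrange is then {JJ, H, P, P, Q, X, Z, Z}, 8 items in all.
That gives (8)!/(2!·2!) = 10080 arrangements.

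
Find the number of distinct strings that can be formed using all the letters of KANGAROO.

10080

KANGAROO has 8 letters with A appearing twice and O appearing twice.
The number of distinct arrangements is 8!/(2!·2!) = 40320/4 = 10080.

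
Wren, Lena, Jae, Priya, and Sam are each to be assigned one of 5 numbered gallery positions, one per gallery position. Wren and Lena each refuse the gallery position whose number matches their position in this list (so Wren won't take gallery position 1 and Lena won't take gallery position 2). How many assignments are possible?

78

Let Aᵢ (for i ∈ {1, 2}) be the placements that put person i in their forbidden gallery position. Any j of these fix j positions, leaving (5−j)! ways to fill the rest, and there are C(2,j) ways to pick which j.
By inclusion–exclusion, the number of valid placements is Σ_{j=0}^{2} (−1)^j C(2,j)·(5−j)!.
Computing: 120 − 48 + 6 = 78.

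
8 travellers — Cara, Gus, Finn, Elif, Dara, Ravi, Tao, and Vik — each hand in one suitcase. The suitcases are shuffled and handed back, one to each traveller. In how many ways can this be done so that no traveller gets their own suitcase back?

14833

Let Aᵢ be the assignments in which traveller i gets their own suitcase. We want the size of the complement of A₁∪…∪A_8.
By inclusion–exclusion this is Σ_{j=0}^{8} (−1)^j C(8,j)·(8−j)!.
Computing: 40320 − 40320 + 20160 − 6720 + 1680 − 336 + 56 − 8 + 1 = 14833.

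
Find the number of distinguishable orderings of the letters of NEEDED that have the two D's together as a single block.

20

Treat the 2 copies of D as a single block. The multiset to arrange is then {DD, E, E, E, N}, 5 items in all.
That gives (5)!/(3!) = 20 arrangements.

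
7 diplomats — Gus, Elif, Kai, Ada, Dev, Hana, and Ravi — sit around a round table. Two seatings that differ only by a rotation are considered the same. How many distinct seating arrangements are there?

Fix one person's seat to break rotational symmetry; the remaining 6 people can be arranged in (6)! = 720 ways.

720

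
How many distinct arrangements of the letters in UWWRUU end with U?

Fix U in the last position and arrange the remaining 5 letters.
Those 5 letters have U appearing twice and W appearing twice, giving (5)!/(2!·2!) = 30.

30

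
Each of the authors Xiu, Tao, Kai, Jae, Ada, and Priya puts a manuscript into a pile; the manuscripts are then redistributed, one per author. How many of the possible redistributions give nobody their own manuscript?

265

Let Aᵢ be the assignments in which author i gets their own manuscript. We want the size of the complement of A₁∪…∪A_6.
By inclusion–exclusion this is Σ_{j=0}^{6} (−1)^j C(6,j)·(6−j)!.
Computing: 720 − 720 + 360 − 120 + 30 − 6 + 1 = 265.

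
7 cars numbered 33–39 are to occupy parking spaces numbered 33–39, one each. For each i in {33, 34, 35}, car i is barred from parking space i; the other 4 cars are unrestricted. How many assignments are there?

Let Aᵢ (for i ∈ {33, 34, 35}) be the placements that put car i in its forbidden parking space. Any j of these fix j positions, leaving (7−j)! ways to fill the rest, and there are C(3,j) ways to pick which j.
By inclusion–exclusion, the number of valid placements is Σ_{j=0}^{3} (−1)^j C(3,j)·(7−j)!.
Computing: 5040 − 2160 + 360 − 24 = 3216.

3216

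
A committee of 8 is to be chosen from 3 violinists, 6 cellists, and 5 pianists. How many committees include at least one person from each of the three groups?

2828

With no constraint there are C(14,8) = 3003 possible selections.
Subtract selections that omit an entire group: no violinists → C(11,8) = 165; no cellists → C(8,8) = 1; no pianists → C(9,8) = 9.
Add back selections omitting two groups (i.e. drawn from a single group): C(3,8) + C(6,8) + C(5,8) = 0.
By inclusion–exclusion: 3003 − 175 + 0 = 2828.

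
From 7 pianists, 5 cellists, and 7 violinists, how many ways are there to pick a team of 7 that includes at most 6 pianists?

50387

Split by how many pianists are chosen (0 through 6).
Sum: C(7,0)·C(12,7) + C(7,1)·C(12,6) + C(7,2)·C(12,5) + C(7,3)·C(12,4) + C(7,4)·C(12,3) + C(7,5)·C(12,2) + C(7,6)·C(12,1) = 792 + 6468 + 16632 + 17325 + 7700 + 1386 + 84 = 50387.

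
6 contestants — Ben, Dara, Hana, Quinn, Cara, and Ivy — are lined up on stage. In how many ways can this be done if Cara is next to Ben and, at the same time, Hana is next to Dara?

96

Treat {Cara,Ben} as one block (2 orders) and {Hana,Dara} as another (2 orders).
That leaves 4 units to arrange: 2 × 2 × 4! = 4 × 24 = 96.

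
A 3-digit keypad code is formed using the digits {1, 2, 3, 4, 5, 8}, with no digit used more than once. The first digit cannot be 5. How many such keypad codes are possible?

100

The first digit has 6−1 = 5 choices (anything except 5).
The remaining 2 digits are filled from the other 5 symbols without repetition: 5 × 4 = 20.
Total: 5 × 20 = 100.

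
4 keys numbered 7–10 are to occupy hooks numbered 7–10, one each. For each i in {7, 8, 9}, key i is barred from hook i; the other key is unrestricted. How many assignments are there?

11

Let Aᵢ (for i ∈ {7, 8, 9}) be the placements that put key i in its forbidden hook. Any j of these fix j positions, leaving (4−j)! ways to fill the rest, and there are C(3,j) ways to pick which j.
By inclusion–exclusion, the number of valid placements is Σ_{j=0}^{3} (−1)^j C(3,j)·(4−j)!.
Computing: 24 − 18 + 6 − 1 = 11.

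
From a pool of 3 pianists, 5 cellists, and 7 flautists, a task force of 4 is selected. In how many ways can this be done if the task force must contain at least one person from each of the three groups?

With no constraint there are C(15,4) = 1365 possible selections.
Subtract selections that omit an entire group: no pianists → C(12,4) = 495; no cellists → C(10,4) = 210; no flautists → C(8,4) = 70.
Add back selections omitting two groups (i.e. drawn from a single group): C(3,4) + C(5,4) + C(7,4) = 40.
By inclusion–exclusion: 1365 − 775 + 40 = 630.

630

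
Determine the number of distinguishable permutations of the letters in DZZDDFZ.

DZZDDFZ has 7 letters with D appearing 3 times and Z appearing 3 times.
The number of distinct arrangements is 7!/(3!·3!) = 5040/36 = 140.

140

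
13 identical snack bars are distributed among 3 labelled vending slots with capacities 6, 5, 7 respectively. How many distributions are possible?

By stars and bars, unrestricted non-negative solutions to x_1+…+x_3 = 13 number C(13+2,2) = 105.
Subtract solutions that violate a single cap (substitute x_i' = x_i − (cap_i+1)): x_1 ≥ 7 gives C(8,2) = 28; x_2 ≥ 6 gives C(9,2) = 36; x_3 ≥ 8 gives C(7,2) = 21. Together 85.
Add back pairs where two caps are both exceeded: 1 + 0 + 0 = 1.
By inclusion–exclusion the count is 105 − 85 + 1 = 21.

21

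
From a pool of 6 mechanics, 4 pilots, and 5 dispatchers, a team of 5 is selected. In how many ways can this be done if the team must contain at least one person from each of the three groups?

2170

Total 5-person selections from all 15: C(15,5) = 3003.
Subtract selections that omit an entire group: no mechanics → C(9,5) = 126; no pilots → C(11,5) = 462; no dispatchers → C(10,5) = 252.
Add back selections omitting two groups (i.e. drawn from a single group): C(6,5) + C(4,5) + C(5,5) = 7.
By inclusion–exclusion: 3003 − 840 + 7 = 2170.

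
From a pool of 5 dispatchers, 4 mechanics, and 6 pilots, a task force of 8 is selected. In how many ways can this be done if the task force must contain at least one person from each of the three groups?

6216

With no constraint there are C(15,8) = 6435 possible selections.
Selections missing a whole group: no dispatchers → C(10,8) = 45; no mechanics → C(11,8) = 165; no pilots → C(9,8) = 9.
Add back selections omitting two groups (i.e. drawn from a single group): C(5,8) + C(4,8) + C(6,8) = 0.
By inclusion–exclusion: 6435 − 219 + 0 = 6216.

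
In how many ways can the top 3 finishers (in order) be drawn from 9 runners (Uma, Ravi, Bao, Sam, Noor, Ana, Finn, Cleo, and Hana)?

There are 9 choices for 1st place, 8 for 2nd, and 7 for 3rd.
That gives 9 × 8 × 7 = 504.

504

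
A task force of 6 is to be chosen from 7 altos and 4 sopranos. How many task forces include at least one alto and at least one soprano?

455

Unrestricted: C(11,6) = 462 ways to pick any 6 of the 11.
Subtract selections that omit an entire group: no altos → C(4,6) = 0; no sopranos → C(7,6) = 7.
Both groups omitted at once is impossible, so 462 − 7 = 455.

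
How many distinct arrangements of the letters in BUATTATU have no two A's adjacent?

Total arrangements of BUATTATU: 8!/(3!·2!·2!) = 1680.
Arrangements with the A's together: treat AA as one letter, giving (7)!/(3!·2!) = 420.
Hence 1680 − 420 = 1260.

1260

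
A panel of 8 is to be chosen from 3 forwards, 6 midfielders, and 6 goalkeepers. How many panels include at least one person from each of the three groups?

Unrestricted: C(15,8) = 6435 ways to pick any 8 of the 15.
Selections missing a whole group: no forwards → C(12,8) = 495; no midfielders → C(9,8) = 9; no goalkeepers → C(9,8) = 9.
Add back selections omitting two groups (i.e. drawn from a single group): C(3,8) + C(6,8) + C(6,8) = 0.
By inclusion–exclusion: 6435 − 513 + 0 = 5922.

5922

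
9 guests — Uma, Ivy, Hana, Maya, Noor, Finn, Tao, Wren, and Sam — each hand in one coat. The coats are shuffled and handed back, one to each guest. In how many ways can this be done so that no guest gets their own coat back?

133496

Let Aᵢ be the assignments in which guest i gets their own coat. We want the size of the complement of A₁∪…∪A_9.
By inclusion–exclusion this is Σ_{j=0}^{9} (−1)^j C(9,j)·(9−j)!.
Computing: 362880 − 362880 + 181440 − 60480 + 15120 − 3024 + 504 − 72 + 9 − 1 = 133496.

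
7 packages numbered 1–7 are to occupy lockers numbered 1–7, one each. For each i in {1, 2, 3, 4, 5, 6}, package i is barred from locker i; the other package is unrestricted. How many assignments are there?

2119

Let Aᵢ (for 1 ≤ i ≤ 6) be the placements that put package i in its forbidden locker. Any j of these fix j positions, leaving (7−j)! ways to fill the rest, and there are C(6,j) ways to pick which j.
By inclusion–exclusion, the number of valid placements is Σ_{j=0}^{6} (−1)^j C(6,j)·(7−j)!.
Computing: 5040 − 4320 + 1800 − 480 + 90 − 12 + 1 = 2119.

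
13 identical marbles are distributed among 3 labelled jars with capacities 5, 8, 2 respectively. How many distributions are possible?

6

By stars and bars, unrestricted non-negative solutions to x_1+…+x_3 = 13 number C(13+2,2) = 105.
Subtract solutions that violate a single cap (substitute x_i' = x_i − (cap_i+1)): x_1 ≥ 6 gives C(9,2) = 36; x_2 ≥ 9 gives C(6,2) = 15; x_3 ≥ 3 gives C(12,2) = 66. Together 117.
Add back pairs where two caps are both exceeded: 0 + 15 + 3 = 18.
By inclusion–exclusion the count is 105 − 117 + 18 = 6.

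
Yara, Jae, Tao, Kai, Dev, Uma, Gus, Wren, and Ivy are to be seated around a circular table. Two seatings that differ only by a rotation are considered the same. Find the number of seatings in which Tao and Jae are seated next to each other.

Glue Tao and Jae into a block (2 internal orders). Seating 8 units around a circle gives (7)! arrangements.
So 2 × (7)! = 2 × 5040 = 10080.

10080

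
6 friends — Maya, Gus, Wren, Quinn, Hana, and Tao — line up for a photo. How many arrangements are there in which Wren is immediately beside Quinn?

240

Place the 4 others and the Wren-Quinn pair as 5 objects in a line; the pair has 2 internal arrangements.
So the count is 2·(5)! = 240.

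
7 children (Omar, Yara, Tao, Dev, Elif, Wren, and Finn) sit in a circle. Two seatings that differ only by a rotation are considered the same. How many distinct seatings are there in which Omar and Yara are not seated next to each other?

480

Without the restriction there are (6)! = 720 seatings.
Seatings with Omar beside Yara: treat them as a block with 2 internal orders, giving 2 × (5)! = 240.
Subtracting, 720 − 240 = 480.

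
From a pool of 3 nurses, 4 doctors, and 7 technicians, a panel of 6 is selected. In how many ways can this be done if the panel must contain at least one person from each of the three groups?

2331

Total 6-person selections from all 14: C(14,6) = 3003.
Subtract selections that omit an entire group: no nurses → C(11,6) = 462; no doctors → C(10,6) = 210; no technicians → C(7,6) = 7.
Add back selections omitting two groups (i.e. drawn from a single group): C(3,6) + C(4,6) + C(7,6) = 7.
By inclusion–exclusion: 3003 − 679 + 7 = 2331.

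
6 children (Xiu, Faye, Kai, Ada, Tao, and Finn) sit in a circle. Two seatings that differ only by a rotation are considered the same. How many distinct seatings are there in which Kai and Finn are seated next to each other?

48

Treat {Kai, Finn} as one unit (2 internal orders) and seat the resulting 5 units around the table: (4)! circular arrangements.
So 2 × (4)! = 2 × 24 = 48.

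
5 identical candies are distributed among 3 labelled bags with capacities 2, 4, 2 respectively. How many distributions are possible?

By stars and bars, unrestricted non-negative solutions to x_1+…+x_3 = 5 number C(5+2,2) = 21.
Subtract solutions that violate a single cap (substitute x_i' = x_i − (cap_i+1)): x_1 ≥ 3 gives C(4,2) = 6; x_2 ≥ 5 gives C(2,2) = 1; x_3 ≥ 3 gives C(4,2) = 6. Together 13.
No two caps can be exceeded simultaneously, so the pair terms are all 0.
By inclusion–exclusion the count is 21 − 13 + 0 = 8.

8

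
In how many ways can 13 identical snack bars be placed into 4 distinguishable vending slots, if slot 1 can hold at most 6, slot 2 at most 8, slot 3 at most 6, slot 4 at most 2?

115

By stars and bars, unrestricted non-negative solutions to x_1+…+x_4 = 13 number C(13+3,3) = 560.
Subtract solutions that violate a single cap (substitute x_i' = x_i − (cap_i+1)): x_1 ≥ 7 gives C(9,3) = 84; x_2 ≥ 9 gives C(7,3) = 35; x_3 ≥ 7 gives C(9,3) = 84; x_4 ≥ 3 gives C(13,3) = 286. Together 489.
Add back pairs where two caps are both exceeded: 0 + 0 + 20 + 0 + 4 + 20 = 44.
By inclusion–exclusion the count is 560 − 489 + 44 = 115.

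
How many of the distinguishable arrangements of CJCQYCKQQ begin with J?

With the first slot taken by J, it remains to arrange the other 8 letters (CCQYCKQQ).
Those 8 letters have C appearing 3 times and Q appearing 3 times, giving (8)!/(3!·3!) = 1120.

1120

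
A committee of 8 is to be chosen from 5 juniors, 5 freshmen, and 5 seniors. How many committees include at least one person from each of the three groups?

6300

Unrestricted: C(15,8) = 6435 ways to pick any 8 of the 15.
Selections missing a whole group: no juniors → C(10,8) = 45; no freshmen → C(10,8) = 45; no seniors → C(10,8) = 45.
Add back selections omitting two groups (i.e. drawn from a single group): C(5,8) + C(5,8) + C(5,8) = 0.
By inclusion–exclusion: 6435 − 135 + 0 = 6300.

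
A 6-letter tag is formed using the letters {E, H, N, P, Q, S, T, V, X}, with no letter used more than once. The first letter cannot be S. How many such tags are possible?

The first letter has 9−1 = 8 choices (anything except S).
The remaining 5 letters are filled from the other 8 symbols without repetition: 8 × 7 × 6 × 5 × 4 = 6720.
Total: 8 × 6720 = 53760.

53760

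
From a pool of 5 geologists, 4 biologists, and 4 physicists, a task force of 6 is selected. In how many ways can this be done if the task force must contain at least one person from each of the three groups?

1520

Unrestricted: C(13,6) = 1716 ways to pick any 6 of the 13.
Subtract selections that omit an entire group: no geologists → C(8,6) = 28; no biologists → C(9,6) = 84; no physicists → C(9,6) = 84.
Add back selections omitting two groups (i.e. drawn from a single group): C(5,6) + C(4,6) + C(4,6) = 0.
By inclusion–exclusion: 1716 − 196 + 0 = 1520.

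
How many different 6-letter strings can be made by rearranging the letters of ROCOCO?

60

ROCOCO has 6 letters with C appearing twice and O appearing 3 times.
The number of distinct arrangements is 6!/(3!·2!) = 720/12 = 60.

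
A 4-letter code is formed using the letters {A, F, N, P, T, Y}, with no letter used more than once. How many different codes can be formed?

This is a permutation of 4 out of 6: P(6,4) = 6!/2!.
6 × 5 × 4 × 3 = 360.

360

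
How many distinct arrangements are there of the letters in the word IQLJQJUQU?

15120

IQLJQJUQU has 9 letters with J appearing twice, Q appearing 3 times, and U appearing twice.
So there are 9! / (3!·2!·2!) = 15120 distinguishable arrangements.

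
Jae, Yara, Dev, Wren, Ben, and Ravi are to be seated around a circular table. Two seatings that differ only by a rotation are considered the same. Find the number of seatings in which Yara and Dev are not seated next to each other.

Without the restriction there are (5)! = 120 seatings.
Those with Yara next to Dev: fuse the pair into one unit and seat 5 units around a circle — 2·(4)! = 48.
Subtracting, 120 − 48 = 72.

72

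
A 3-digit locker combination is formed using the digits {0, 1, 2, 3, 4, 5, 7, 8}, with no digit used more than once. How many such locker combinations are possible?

This is a permutation of 3 out of 8: P(8,3) = 8!/5!.
8 × 7 × 6 = 336.

336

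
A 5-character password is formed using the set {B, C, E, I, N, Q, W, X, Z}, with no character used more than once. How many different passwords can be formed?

15120

Choose and order 5 of the 9 symbols: the first character has 9 options, the next 8, and so on down to 5.
9 × 8 × 7 × 6 × 5 = 15120.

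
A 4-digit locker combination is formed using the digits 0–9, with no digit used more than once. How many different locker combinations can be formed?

5040

With no repetition, fill the 4 digits in order: 10 choices, then 9, down to 7.
That product is 10 × 9 × 8 × 7 = 5040.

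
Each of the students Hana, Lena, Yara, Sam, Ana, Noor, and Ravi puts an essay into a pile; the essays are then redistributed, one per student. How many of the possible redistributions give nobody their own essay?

Let Aᵢ be the assignments in which student i gets their own essay. We want the size of the complement of A₁∪…∪A_7.
By inclusion–exclusion this is Σ_{j=0}^{7} (−1)^j C(7,j)·(7−j)!.
Computing: 5040 − 5040 + 2520 − 840 + 210 − 42 + 7 − 1 = 1854.

1854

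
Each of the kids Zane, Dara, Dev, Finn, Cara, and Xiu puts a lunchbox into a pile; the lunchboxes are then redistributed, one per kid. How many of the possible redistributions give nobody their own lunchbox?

265

Let Aᵢ be the assignments in which kid i gets their own lunchbox. We want the size of the complement of A₁∪…∪A_6.
By inclusion–exclusion this is Σ_{j=0}^{6} (−1)^j C(6,j)·(6−j)!.
Computing: 720 − 720 + 360 − 120 + 30 − 6 + 1 = 265.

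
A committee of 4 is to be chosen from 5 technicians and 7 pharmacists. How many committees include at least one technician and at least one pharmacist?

455

With no constraint there are C(12,4) = 495 possible selections.
Subtract selections that omit an entire group: no technicians → C(7,4) = 35; no pharmacists → C(5,4) = 5.
Both groups omitted at once is impossible, so 495 − 40 = 455.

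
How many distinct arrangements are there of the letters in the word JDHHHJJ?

Letter multiplicities in JDHHHJJ: D×1, H×3, J×3.
The number of distinct arrangements is 7!/(3!·3!) = 5040/36 = 140.

140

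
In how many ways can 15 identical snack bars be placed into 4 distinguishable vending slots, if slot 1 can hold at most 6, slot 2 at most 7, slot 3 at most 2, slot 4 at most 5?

Ignoring the caps, the number of non-negative solutions to x_1+…+x_4 = 15 is C(18,3) = 816.
Subtract solutions that violate a single cap (substitute x_i' = x_i − (cap_i+1)): x_1 ≥ 7 gives C(11,3) = 165; x_2 ≥ 8 gives C(10,3) = 120; x_3 ≥ 3 gives C(15,3) = 455; x_4 ≥ 6 gives C(12,3) = 220. Together 960.
Add back pairs where two caps are both exceeded: 1 + 56 + 10 + 35 + 4 + 84 = 190.
By inclusion–exclusion the count is 816 − 960 + 190 = 46.

46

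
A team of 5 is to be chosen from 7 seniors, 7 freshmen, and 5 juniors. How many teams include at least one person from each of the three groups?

Unrestricted: C(19,5) = 11628 ways to pick any 5 of the 19.
Subtract selections that omit an entire group: no seniors → C(12,5) = 792; no freshmen → C(12,5) = 792; no juniors → C(14,5) = 2002.
Add back selections omitting two groups (i.e. drawn from a single group): C(7,5) + C(7,5) + C(5,5) = 43.
By inclusion–exclusion: 11628 − 3586 + 43 = 8085.

8085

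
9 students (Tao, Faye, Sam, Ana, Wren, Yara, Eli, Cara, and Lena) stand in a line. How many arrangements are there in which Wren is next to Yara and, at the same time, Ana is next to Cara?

Treat {Wren,Yara} as one block (2 orders) and {Ana,Cara} as another (2 orders).
That leaves 7 units to arrange: 2 × 2 × 7! = 4 × 5040 = 20160.

20160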